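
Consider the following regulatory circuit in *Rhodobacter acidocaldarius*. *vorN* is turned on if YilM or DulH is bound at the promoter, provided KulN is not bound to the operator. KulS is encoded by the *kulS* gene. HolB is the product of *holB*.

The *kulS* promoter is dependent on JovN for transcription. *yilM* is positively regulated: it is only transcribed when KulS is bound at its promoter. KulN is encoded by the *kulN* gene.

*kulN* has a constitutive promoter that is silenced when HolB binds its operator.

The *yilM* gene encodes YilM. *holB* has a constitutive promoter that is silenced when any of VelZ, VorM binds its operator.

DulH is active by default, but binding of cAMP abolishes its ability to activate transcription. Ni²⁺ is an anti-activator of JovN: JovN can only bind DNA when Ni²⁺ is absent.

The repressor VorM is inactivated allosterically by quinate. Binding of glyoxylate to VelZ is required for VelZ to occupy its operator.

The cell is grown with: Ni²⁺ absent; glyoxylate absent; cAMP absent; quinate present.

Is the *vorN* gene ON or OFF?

ON

Ni²⁺ is absent, so JovN is active.
No repressor is bound and JovN is active, so *kulS* is transcribed.
So KulS is produced and active.
No repressor is bound and KulS is active, so *yilM* is transcribed.
So YilM is produced and active.
cAMP is absent, so DulH is active.
Glyoxylate is absent, so VelZ is inactive.
Quinate is present, so VorM is inactive.
With no repressor bound, *holB* is transcribed.
So HolB is produced and active.
With repressor HolB bound, *kulN* is not transcribed.
So KulN is not produced.
Activator YilM is present, so *vorN* is transcribed.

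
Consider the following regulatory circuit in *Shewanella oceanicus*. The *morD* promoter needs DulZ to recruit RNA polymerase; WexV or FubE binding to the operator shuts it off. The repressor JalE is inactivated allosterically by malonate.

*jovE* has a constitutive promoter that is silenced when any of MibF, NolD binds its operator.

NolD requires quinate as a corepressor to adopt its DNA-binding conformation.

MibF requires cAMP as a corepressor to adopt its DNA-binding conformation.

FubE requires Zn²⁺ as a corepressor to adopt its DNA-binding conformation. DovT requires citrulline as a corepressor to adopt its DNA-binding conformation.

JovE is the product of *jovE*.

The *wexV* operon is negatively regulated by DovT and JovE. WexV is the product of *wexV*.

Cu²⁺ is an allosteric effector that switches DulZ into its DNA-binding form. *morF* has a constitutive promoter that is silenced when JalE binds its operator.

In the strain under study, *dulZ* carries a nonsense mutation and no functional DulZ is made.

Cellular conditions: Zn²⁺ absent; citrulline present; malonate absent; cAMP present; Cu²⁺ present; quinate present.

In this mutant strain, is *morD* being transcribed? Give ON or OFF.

Citrulline is present, so DovT is active.
cAMP is present, so MibF is active.
Quinate is present, so NolD is active.
With repressor MibF bound, *jovE* is not transcribed.
So JovE is not produced.
With repressor DovT bound, *wexV* is not transcribed.
So WexV is not produced.
DulZ is non-functional in this strain, so it has no effect.
Zn²⁺ is absent, so FubE is inactive.
Required activator DulZ is absent, so *morD* is not transcribed.

OFF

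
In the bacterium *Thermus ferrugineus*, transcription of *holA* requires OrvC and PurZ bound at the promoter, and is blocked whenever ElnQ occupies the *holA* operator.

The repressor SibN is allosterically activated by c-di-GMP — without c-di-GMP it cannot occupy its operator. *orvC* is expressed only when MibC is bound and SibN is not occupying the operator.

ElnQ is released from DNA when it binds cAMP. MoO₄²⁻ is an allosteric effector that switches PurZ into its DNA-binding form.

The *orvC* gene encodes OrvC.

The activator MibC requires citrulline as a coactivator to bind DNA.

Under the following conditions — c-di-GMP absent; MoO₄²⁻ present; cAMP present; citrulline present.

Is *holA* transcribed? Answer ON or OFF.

ON

Citrulline is present, so MibC is active.
c-di-GMP is absent, so SibN is inactive.
No repressor is bound and MibC is active, so *orvC* is transcribed.
So OrvC is produced and active.
cAMP is present, so ElnQ is inactive.
MoO₄²⁻ is present, so PurZ is active.
No repressor is bound and OrvC and PurZ are active, so *holA* is transcribed.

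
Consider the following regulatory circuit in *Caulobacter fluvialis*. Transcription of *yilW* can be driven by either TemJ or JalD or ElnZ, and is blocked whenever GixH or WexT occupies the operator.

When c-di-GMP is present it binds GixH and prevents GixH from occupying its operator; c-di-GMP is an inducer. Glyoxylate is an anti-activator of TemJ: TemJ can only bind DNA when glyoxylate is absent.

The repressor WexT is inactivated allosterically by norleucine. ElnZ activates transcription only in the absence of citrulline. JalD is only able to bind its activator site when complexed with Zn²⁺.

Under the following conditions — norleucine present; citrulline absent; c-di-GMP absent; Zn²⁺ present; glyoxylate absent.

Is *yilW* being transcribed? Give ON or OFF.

Glyoxylate is absent, so TemJ is active.
Zn²⁺ is present, so JalD is active.
c-di-GMP is absent, so GixH is active.
Norleucine is present, so WexT is inactive.
Citrulline is absent, so ElnZ is active.
With repressor GixH bound, *yilW* is not transcribed.

OFF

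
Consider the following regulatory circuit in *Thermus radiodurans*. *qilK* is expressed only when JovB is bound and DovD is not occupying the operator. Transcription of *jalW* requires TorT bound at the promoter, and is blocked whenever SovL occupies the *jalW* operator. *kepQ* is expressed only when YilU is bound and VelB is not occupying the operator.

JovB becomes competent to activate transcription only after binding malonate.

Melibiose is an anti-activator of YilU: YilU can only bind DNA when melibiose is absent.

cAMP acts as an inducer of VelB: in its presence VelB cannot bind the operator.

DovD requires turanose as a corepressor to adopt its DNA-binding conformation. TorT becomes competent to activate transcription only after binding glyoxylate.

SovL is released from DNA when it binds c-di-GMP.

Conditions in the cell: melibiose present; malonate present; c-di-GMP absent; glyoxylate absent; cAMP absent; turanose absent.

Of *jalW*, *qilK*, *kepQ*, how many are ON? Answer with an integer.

1

c-di-GMP is absent, so SovL is active.
Glyoxylate is absent, so TorT is inactive.
With repressor SovL bound, *jalW* is not transcribed.
→ *jalW* is OFF.
Turanose is absent, so DovD is inactive.
Malonate is present, so JovB is active.
No repressor is bound and JovB is active, so *qilK* is transcribed.
→ *qilK* is ON.
cAMP is absent, so VelB is active.
Melibiose is present, so YilU is inactive.
With repressor VelB bound, *kepQ* is not transcribed.
→ *kepQ* is OFF.
1 of the 3 genes is transcribed.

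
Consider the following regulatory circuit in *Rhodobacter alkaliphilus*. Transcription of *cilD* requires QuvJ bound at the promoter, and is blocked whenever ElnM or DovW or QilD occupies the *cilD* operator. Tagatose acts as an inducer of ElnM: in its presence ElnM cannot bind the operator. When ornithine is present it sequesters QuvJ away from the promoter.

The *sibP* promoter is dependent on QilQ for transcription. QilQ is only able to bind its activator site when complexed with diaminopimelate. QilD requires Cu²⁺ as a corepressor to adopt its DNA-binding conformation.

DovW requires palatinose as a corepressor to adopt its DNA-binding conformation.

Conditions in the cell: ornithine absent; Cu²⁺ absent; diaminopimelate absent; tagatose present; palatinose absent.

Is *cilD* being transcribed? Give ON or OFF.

Tagatose is present, so ElnM is inactive.
Ornithine is absent, so QuvJ is active.
Palatinose is absent, so DovW is inactive.
Cu²⁺ is absent, so QilD is inactive.
No repressor is bound and QuvJ is active, so *cilD* is transcribed.

ON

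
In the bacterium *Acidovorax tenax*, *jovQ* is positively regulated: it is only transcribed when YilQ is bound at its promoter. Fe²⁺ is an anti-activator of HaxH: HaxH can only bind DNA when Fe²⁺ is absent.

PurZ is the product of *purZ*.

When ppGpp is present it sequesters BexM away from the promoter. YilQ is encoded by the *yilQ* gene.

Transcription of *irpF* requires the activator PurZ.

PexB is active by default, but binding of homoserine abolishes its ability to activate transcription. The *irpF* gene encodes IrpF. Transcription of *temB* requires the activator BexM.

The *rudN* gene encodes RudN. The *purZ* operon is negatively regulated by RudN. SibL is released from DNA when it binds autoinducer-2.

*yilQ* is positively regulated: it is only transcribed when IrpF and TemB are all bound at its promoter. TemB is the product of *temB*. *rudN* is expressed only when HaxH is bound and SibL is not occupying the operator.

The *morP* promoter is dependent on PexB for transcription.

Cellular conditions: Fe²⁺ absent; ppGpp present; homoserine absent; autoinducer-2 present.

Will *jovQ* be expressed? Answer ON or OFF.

OFF

Autoinducer-2 is present, so SibL is inactive.
Fe²⁺ is absent, so HaxH is active.
No repressor is bound and HaxH is active, so *rudN* is transcribed.
So RudN is produced and active.
With repressor RudN bound, *purZ* is not transcribed.
So PurZ is not produced.
Required activator PurZ is absent, so *irpF* is not transcribed.
So IrpF is not produced.
ppGpp is present, so BexM is inactive.
Required activator BexM is absent, so *temB* is not transcribed.
So TemB is not produced.
Required activator IrpF is absent, so *yilQ* is not transcribed.
So YilQ is not produced.
Required activator YilQ is absent, so *jovQ* is not transcribed.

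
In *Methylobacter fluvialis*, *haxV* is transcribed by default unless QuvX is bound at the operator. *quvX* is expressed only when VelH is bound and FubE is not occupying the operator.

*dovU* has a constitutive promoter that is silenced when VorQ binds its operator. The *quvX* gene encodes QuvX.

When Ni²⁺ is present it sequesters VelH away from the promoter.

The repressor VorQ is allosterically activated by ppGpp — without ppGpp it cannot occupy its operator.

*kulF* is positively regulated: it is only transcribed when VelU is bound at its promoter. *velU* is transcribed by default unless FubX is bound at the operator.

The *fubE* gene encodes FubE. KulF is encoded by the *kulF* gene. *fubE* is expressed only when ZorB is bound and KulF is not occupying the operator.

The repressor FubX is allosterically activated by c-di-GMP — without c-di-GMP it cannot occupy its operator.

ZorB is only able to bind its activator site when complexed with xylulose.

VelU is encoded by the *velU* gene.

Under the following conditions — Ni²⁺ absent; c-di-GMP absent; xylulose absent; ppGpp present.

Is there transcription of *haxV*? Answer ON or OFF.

OFF

c-di-GMP is absent, so FubX is inactive.
With no repressor bound, *velU* is transcribed.
So VelU is produced and active.
No repressor is bound and VelU is active, so *kulF* is transcribed.
So KulF is produced and active.
Xylulose is absent, so ZorB is inactive.
With repressor KulF bound, *fubE* is not transcribed.
So FubE is not produced.
Ni²⁺ is absent, so VelH is active.
No repressor is bound and VelH is active, so *quvX* is transcribed.
So QuvX is produced and active.
With repressor QuvX bound, *haxV* is not transcribed.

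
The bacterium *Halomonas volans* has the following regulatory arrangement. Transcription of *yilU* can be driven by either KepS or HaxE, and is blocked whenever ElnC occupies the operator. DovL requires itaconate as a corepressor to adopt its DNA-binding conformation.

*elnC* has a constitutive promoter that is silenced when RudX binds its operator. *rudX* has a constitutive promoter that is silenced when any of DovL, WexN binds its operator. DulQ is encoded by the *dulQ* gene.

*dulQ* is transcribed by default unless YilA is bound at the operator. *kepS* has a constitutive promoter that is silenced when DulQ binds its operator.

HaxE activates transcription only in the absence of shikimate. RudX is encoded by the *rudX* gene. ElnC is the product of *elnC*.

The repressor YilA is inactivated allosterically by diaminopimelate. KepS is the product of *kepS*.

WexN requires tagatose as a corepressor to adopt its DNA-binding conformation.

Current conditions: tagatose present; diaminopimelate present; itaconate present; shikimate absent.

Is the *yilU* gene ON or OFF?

OFF

Diaminopimelate is present, so YilA is inactive.
With no repressor bound, *dulQ* is transcribed.
So DulQ is produced and active.
With repressor DulQ bound, *kepS* is not transcribed.
So KepS is not produced.
Shikimate is absent, so HaxE is active.
Itaconate is present, so DovL is active.
Tagatose is present, so WexN is active.
With repressor DovL bound, *rudX* is not transcribed.
So RudX is not produced.
With no repressor bound, *elnC* is transcribed.
So ElnC is produced and active.
With repressor ElnC bound, *yilU* is not transcribed.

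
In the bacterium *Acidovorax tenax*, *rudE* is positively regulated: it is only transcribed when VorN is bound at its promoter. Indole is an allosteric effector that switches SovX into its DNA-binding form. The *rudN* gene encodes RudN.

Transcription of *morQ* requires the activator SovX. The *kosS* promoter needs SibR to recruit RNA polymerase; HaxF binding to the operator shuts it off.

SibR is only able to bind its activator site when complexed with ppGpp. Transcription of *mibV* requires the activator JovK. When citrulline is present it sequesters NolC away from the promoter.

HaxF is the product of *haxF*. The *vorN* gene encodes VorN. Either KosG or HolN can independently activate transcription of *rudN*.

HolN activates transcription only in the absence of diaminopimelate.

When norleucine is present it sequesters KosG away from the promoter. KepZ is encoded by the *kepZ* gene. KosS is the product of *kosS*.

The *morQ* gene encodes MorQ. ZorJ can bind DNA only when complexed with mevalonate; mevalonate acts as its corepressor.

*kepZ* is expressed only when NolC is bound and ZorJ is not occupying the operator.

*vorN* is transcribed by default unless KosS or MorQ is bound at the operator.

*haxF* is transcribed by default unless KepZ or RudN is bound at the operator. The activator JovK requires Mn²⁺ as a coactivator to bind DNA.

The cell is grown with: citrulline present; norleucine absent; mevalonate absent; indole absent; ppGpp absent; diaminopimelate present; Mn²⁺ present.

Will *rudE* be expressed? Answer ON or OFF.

Citrulline is present, so NolC is inactive.
Mevalonate is absent, so ZorJ is inactive.
Required activator NolC is absent, so *kepZ* is not transcribed.
So KepZ is not produced.
Norleucine is absent, so KosG is active.
Diaminopimelate is present, so HolN is inactive.
Activator KosG is present, so *rudN* is transcribed.
So RudN is produced and active.
With repressor RudN bound, *haxF* is not transcribed.
So HaxF is not produced.
ppGpp is absent, so SibR is inactive.
Required activator SibR is absent, so *kosS* is not transcribed.
So KosS is not produced.
Indole is absent, so SovX is inactive.
Required activator SovX is absent, so *morQ* is not transcribed.
So MorQ is not produced.
With no repressor bound, *vorN* is transcribed.
So VorN is produced and active.
No repressor is bound and VorN is active, so *rudE* is transcribed.

ON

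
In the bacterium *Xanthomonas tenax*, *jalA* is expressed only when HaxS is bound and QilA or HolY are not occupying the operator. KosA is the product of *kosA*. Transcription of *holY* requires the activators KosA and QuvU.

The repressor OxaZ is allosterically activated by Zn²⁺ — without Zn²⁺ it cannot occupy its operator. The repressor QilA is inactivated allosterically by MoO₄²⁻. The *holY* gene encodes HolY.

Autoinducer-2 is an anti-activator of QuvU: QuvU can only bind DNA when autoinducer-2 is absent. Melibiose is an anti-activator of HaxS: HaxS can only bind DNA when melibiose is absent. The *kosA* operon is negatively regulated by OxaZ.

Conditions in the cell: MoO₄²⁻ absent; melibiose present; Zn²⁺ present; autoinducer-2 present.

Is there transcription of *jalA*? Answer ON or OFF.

MoO₄²⁻ is absent, so QilA is active.
Zn²⁺ is present, so OxaZ is active.
With repressor OxaZ bound, *kosA* is not transcribed.
So KosA is not produced.
Autoinducer-2 is present, so QuvU is inactive.
Required activator KosA is absent, so *holY* is not transcribed.
So HolY is not produced.
Melibiose is present, so HaxS is inactive.
With repressor QilA bound, *jalA* is not transcribed.

OFF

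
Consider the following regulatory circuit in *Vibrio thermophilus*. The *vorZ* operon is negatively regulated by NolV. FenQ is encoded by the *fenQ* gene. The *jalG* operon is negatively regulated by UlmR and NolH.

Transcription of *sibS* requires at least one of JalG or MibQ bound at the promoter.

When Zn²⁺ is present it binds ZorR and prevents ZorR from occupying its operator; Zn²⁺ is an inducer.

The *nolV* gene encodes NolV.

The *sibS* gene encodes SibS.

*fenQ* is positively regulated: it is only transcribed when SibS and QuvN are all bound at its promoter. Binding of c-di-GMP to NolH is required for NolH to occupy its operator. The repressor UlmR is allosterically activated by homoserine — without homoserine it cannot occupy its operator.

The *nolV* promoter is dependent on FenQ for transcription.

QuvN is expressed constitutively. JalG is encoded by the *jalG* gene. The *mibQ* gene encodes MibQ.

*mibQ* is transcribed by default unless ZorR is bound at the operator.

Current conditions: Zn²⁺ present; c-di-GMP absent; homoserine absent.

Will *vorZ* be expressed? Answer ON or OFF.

OFF

Homoserine is absent, so UlmR is inactive.
c-di-GMP is absent, so NolH is inactive.
With no repressor bound, *jalG* is transcribed.
So JalG is produced and active.
Zn²⁺ is present, so ZorR is inactive.
With no repressor bound, *mibQ* is transcribed.
So MibQ is produced and active.
Activator JalG is present, so *sibS* is transcribed.
So SibS is produced and active.
QuvN is produced constitutively and is active.
No repressor is bound and SibS and QuvN are active, so *fenQ* is transcribed.
So FenQ is produced and active.
No repressor is bound and FenQ is active, so *nolV* is transcribed.
So NolV is produced and active.
With repressor NolV bound, *vorZ* is not transcribed.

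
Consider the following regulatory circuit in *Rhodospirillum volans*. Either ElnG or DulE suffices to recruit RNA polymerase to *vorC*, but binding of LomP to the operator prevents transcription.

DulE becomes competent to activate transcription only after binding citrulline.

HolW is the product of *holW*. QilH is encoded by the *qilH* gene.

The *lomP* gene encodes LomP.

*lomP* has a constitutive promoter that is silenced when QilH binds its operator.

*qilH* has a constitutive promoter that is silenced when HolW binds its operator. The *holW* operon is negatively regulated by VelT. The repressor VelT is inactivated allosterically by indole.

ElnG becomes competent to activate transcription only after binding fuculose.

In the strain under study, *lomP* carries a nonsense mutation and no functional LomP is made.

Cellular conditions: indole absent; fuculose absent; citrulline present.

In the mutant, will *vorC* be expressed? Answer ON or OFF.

ON

LomP is non-functional in this strain, so it has no effect.
Fuculose is absent, so ElnG is inactive.
Citrulline is present, so DulE is active.
Activator DulE is present, so *vorC* is transcribed.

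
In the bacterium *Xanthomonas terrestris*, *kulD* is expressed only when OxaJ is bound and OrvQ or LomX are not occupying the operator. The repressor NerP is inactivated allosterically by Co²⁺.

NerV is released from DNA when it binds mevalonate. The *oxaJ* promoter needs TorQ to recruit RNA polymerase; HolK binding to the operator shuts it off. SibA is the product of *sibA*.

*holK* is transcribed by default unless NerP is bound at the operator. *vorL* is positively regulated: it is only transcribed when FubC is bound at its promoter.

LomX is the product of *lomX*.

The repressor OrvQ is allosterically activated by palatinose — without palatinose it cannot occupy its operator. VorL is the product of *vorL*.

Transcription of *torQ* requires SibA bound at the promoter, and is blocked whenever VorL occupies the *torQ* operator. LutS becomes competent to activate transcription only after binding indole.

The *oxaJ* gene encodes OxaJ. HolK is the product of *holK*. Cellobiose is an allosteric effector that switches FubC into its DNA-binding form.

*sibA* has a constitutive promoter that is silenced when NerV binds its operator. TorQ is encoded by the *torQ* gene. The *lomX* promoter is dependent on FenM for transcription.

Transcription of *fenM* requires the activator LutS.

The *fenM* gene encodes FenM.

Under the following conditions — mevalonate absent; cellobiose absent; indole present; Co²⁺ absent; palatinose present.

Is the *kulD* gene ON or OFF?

Co²⁺ is absent, so NerP is active.
With repressor NerP bound, *holK* is not transcribed.
So HolK is not produced.
Cellobiose is absent, so FubC is inactive.
Required activator FubC is absent, so *vorL* is not transcribed.
So VorL is not produced.
Mevalonate is absent, so NerV is active.
With repressor NerV bound, *sibA* is not transcribed.
So SibA is not produced.
Required activator SibA is absent, so *torQ* is not transcribed.
So TorQ is not produced.
Required activator TorQ is absent, so *oxaJ* is not transcribed.
So OxaJ is not produced.
Palatinose is present, so OrvQ is active.
Indole is present, so LutS is active.
No repressor is bound and LutS is active, so *fenM* is transcribed.
So FenM is produced and active.
No repressor is bound and FenM is active, so *lomX* is transcribed.
So LomX is produced and active.
With repressor OrvQ bound, *kulD* is not transcribed.

OFF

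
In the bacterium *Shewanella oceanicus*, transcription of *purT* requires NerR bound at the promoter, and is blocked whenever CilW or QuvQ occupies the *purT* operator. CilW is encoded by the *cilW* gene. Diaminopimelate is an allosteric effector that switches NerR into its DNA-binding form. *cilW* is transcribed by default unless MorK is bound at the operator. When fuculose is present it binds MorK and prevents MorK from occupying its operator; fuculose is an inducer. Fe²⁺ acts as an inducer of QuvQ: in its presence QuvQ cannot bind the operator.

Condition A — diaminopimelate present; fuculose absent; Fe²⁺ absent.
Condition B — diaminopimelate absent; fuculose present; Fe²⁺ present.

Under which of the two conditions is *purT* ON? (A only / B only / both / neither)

neither

Condition A:
Diaminopimelate is present, so NerR is active.
Fuculose is absent, so MorK is active.
With repressor MorK bound, *cilW* is not transcribed.
So CilW is not produced.
Fe²⁺ is absent, so QuvQ is active.
With repressor QuvQ bound, *purT* is not transcribed.
→ *purT* is OFF in A.
Condition B:
Diaminopimelate is absent, so NerR is inactive.
Fuculose is present, so MorK is inactive.
With no repressor bound, *cilW* is transcribed.
So CilW is produced and active.
Fe²⁺ is present, so QuvQ is inactive.
With repressor CilW bound, *purT* is not transcribed.
→ *purT* is OFF in B.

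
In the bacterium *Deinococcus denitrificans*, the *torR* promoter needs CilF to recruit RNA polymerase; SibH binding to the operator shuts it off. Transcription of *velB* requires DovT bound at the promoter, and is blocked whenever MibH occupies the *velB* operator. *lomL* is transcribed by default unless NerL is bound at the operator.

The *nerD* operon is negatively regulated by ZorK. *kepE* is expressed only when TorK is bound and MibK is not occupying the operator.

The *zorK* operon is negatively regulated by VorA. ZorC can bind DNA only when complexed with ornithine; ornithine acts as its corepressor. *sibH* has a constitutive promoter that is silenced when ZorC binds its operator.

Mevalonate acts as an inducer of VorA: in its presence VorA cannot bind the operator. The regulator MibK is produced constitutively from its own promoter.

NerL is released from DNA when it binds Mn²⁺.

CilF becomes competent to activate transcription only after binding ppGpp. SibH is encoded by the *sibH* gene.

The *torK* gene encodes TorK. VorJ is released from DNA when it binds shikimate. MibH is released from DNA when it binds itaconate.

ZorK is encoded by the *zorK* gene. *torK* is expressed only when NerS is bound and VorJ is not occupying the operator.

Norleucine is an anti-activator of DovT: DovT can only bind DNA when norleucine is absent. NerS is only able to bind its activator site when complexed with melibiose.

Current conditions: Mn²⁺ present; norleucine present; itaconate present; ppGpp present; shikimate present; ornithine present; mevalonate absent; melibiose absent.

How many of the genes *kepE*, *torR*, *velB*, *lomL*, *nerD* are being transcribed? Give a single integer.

3

Shikimate is present, so VorJ is inactive.
Melibiose is absent, so NerS is inactive.
Required activator NerS is absent, so *torK* is not transcribed.
So TorK is not produced.
MibK is produced constitutively and is active.
With repressor MibK bound, *kepE* is not transcribed.
→ *kepE* is OFF.
ppGpp is present, so CilF is active.
Ornithine is present, so ZorC is active.
With repressor ZorC bound, *sibH* is not transcribed.
So SibH is not produced.
No repressor is bound and CilF is active, so *torR* is transcribed.
→ *torR* is ON.
Norleucine is present, so DovT is inactive.
Itaconate is present, so MibH is inactive.
Required activator DovT is absent, so *velB* is not transcribed.
→ *velB* is OFF.
Mn²⁺ is present, so NerL is inactive.
With no repressor bound, *lomL* is transcribed.
→ *lomL* is ON.
Mevalonate is absent, so VorA is active.
With repressor VorA bound, *zorK* is not transcribed.
So ZorK is not produced.
With no repressor bound, *nerD* is transcribed.
→ *nerD* is ON.
3 of the 5 genes are transcribed.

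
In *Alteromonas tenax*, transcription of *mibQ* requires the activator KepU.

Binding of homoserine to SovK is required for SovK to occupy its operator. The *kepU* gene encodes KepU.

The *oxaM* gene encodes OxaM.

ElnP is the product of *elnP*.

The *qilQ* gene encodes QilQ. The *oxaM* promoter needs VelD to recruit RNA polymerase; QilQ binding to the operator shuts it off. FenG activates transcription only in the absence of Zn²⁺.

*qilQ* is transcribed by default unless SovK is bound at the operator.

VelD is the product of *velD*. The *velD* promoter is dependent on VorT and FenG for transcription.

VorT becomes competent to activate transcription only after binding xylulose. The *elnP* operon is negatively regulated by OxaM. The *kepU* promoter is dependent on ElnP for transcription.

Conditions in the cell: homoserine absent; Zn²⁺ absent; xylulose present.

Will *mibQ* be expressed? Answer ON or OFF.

ON

Xylulose is present, so VorT is active.
Zn²⁺ is absent, so FenG is active.
No repressor is bound and VorT and FenG are active, so *velD* is transcribed.
So VelD is produced and active.
Homoserine is absent, so SovK is inactive.
With no repressor bound, *qilQ* is transcribed.
So QilQ is produced and active.
With repressor QilQ bound, *oxaM* is not transcribed.
So OxaM is not produced.
With no repressor bound, *elnP* is transcribed.
So ElnP is produced and active.
No repressor is bound and ElnP is active, so *kepU* is transcribed.
So KepU is produced and active.
No repressor is bound and KepU is active, so *mibQ* is transcribed.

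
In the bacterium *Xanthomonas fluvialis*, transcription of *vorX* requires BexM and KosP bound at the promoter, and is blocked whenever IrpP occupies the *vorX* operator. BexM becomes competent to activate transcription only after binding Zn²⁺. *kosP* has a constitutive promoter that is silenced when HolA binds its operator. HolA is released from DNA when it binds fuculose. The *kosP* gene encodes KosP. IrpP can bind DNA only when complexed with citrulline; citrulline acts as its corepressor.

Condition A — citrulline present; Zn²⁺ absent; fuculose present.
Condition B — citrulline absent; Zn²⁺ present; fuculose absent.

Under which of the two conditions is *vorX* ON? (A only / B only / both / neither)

Condition A:
Citrulline is present, so IrpP is active.
Zn²⁺ is absent, so BexM is inactive.
Fuculose is present, so HolA is inactive.
With no repressor bound, *kosP* is transcribed.
So KosP is produced and active.
With repressor IrpP bound, *vorX* is not transcribed.
→ *vorX* is OFF in A.
Condition B:
Citrulline is absent, so IrpP is inactive.
Zn²⁺ is present, so BexM is active.
Fuculose is absent, so HolA is active.
With repressor HolA bound, *kosP* is not transcribed.
So KosP is not produced.
Required activator KosP is absent, so *vorX* is not transcribed.
→ *vorX* is OFF in B.

neither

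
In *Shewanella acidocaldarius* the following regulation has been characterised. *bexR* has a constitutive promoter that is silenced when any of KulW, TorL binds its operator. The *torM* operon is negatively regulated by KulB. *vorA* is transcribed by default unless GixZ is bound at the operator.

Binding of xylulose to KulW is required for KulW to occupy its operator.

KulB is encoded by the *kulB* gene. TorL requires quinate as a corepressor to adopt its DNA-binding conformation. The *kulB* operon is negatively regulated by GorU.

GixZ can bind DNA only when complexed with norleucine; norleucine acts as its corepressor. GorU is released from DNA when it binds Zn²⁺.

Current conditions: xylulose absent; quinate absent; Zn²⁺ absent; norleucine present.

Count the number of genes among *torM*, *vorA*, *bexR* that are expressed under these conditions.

2

Zn²⁺ is absent, so GorU is active.
With repressor GorU bound, *kulB* is not transcribed.
So KulB is not produced.
With no repressor bound, *torM* is transcribed.
→ *torM* is ON.
Norleucine is present, so GixZ is active.
With repressor GixZ bound, *vorA* is not transcribed.
→ *vorA* is OFF.
Xylulose is absent, so KulW is inactive.
Quinate is absent, so TorL is inactive.
With no repressor bound, *bexR* is transcribed.
→ *bexR* is ON.
2 of the 3 genes are transcribed.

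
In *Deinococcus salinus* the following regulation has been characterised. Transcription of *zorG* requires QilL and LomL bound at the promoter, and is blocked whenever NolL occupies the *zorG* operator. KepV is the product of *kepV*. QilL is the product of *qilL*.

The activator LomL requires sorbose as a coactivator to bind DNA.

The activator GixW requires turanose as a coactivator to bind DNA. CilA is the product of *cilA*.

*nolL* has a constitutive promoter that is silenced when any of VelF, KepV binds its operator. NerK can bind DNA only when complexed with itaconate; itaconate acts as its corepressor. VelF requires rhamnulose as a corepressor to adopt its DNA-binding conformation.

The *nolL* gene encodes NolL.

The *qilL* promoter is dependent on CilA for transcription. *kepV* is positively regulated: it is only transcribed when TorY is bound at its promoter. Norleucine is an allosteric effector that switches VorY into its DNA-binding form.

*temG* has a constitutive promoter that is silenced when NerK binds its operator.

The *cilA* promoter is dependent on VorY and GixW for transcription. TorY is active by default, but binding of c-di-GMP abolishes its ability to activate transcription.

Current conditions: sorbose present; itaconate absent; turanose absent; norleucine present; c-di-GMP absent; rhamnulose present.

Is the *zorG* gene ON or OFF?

Rhamnulose is present, so VelF is active.
c-di-GMP is absent, so TorY is active.
No repressor is bound and TorY is active, so *kepV* is transcribed.
So KepV is produced and active.
With repressor VelF bound, *nolL* is not transcribed.
So NolL is not produced.
Norleucine is present, so VorY is active.
Turanose is absent, so GixW is inactive.
Required activator GixW is absent, so *cilA* is not transcribed.
So CilA is not produced.
Required activator CilA is absent, so *qilL* is not transcribed.
So QilL is not produced.
Sorbose is present, so LomL is active.
Required activator QilL is absent, so *zorG* is not transcribed.

OFF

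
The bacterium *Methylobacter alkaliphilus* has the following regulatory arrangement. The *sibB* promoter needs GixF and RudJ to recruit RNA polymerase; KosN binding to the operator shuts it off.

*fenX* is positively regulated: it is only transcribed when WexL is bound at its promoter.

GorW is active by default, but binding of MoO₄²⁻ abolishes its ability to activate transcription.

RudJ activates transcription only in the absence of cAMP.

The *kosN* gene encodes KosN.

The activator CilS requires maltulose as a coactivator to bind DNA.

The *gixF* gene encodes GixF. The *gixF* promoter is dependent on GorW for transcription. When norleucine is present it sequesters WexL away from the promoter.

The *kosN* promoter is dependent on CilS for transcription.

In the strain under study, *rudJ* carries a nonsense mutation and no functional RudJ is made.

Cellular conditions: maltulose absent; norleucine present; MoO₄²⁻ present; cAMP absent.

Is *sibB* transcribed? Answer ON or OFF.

OFF

Maltulose is absent, so CilS is inactive.
Required activator CilS is absent, so *kosN* is not transcribed.
So KosN is not produced.
MoO₄²⁻ is present, so GorW is inactive.
Required activator GorW is absent, so *gixF* is not transcribed.
So GixF is not produced.
RudJ is non-functional in this strain, so it has no effect.
Required activator GixF is absent, so *sibB* is not transcribed.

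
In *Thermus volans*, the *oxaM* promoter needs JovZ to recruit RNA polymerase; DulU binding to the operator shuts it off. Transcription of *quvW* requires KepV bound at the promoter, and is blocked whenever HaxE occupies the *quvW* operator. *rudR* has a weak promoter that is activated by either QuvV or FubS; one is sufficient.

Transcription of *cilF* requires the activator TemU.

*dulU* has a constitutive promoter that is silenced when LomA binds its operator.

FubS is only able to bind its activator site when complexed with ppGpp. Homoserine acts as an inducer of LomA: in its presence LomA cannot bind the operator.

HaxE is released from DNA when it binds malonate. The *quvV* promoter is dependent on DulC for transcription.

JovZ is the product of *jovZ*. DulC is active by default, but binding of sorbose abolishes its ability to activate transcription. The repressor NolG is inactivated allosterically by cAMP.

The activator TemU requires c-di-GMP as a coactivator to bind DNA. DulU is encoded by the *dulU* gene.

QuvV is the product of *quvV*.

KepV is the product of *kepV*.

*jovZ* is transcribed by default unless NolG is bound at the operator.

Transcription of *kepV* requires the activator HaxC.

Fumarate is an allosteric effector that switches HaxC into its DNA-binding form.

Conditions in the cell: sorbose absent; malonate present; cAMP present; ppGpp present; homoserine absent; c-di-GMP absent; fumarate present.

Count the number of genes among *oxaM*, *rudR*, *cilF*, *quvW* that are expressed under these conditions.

3

cAMP is present, so NolG is inactive.
With no repressor bound, *jovZ* is transcribed.
So JovZ is produced and active.
Homoserine is absent, so LomA is active.
With repressor LomA bound, *dulU* is not transcribed.
So DulU is not produced.
No repressor is bound and JovZ is active, so *oxaM* is transcribed.
→ *oxaM* is ON.
Sorbose is absent, so DulC is active.
No repressor is bound and DulC is active, so *quvV* is transcribed.
So QuvV is produced and active.
ppGpp is present, so FubS is active.
Activator QuvV is present, so *rudR* is transcribed.
→ *rudR* is ON.
c-di-GMP is absent, so TemU is inactive.
Required activator TemU is absent, so *cilF* is not transcribed.
→ *cilF* is OFF.
Fumarate is present, so HaxC is active.
No repressor is bound and HaxC is active, so *kepV* is transcribed.
So KepV is produced and active.
Malonate is present, so HaxE is inactive.
No repressor is bound and KepV is active, so *quvW* is transcribed.
→ *quvW* is ON.
3 of the 4 genes are transcribed.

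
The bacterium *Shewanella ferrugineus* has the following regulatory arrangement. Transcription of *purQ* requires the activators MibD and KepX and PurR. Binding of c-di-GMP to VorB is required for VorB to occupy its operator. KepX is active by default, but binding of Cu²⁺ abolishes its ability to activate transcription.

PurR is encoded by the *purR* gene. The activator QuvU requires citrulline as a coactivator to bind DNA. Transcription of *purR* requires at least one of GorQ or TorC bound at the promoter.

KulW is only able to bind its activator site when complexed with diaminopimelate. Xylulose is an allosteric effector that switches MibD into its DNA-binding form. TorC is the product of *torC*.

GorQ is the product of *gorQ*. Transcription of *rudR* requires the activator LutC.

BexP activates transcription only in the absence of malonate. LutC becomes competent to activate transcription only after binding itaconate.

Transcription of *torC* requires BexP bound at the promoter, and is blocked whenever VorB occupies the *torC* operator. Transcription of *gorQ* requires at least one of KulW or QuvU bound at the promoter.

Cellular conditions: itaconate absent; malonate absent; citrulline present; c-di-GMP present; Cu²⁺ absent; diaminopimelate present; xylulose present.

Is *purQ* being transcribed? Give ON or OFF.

ON

Xylulose is present, so MibD is active.
Cu²⁺ is absent, so KepX is active.
Diaminopimelate is present, so KulW is active.
Citrulline is present, so QuvU is active.
Activator KulW is present, so *gorQ* is transcribed.
So GorQ is produced and active.
Malonate is absent, so BexP is active.
c-di-GMP is present, so VorB is active.
With repressor VorB bound, *torC* is not transcribed.
So TorC is not produced.
Activator GorQ is present, so *purR* is transcribed.
So PurR is produced and active.
No repressor is bound and MibD and KepX and PurR are active, so *purQ* is transcribed.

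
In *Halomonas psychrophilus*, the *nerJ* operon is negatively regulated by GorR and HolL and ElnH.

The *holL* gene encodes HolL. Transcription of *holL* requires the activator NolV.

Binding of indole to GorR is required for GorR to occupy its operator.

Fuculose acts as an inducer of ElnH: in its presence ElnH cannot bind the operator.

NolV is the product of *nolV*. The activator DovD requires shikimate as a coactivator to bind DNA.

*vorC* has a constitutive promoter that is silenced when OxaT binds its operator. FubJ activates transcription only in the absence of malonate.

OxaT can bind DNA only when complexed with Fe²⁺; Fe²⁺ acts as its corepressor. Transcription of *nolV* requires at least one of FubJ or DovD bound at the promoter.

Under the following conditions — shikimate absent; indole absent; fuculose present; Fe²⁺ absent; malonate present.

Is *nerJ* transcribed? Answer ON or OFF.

ON

Indole is absent, so GorR is inactive.
Malonate is present, so FubJ is inactive.
Shikimate is absent, so DovD is inactive.
No activator is available at the *nolV* promoter, so *nolV* is not transcribed.
So NolV is not produced.
Required activator NolV is absent, so *holL* is not transcribed.
So HolL is not produced.
Fuculose is present, so ElnH is inactive.
With no repressor bound, *nerJ* is transcribed.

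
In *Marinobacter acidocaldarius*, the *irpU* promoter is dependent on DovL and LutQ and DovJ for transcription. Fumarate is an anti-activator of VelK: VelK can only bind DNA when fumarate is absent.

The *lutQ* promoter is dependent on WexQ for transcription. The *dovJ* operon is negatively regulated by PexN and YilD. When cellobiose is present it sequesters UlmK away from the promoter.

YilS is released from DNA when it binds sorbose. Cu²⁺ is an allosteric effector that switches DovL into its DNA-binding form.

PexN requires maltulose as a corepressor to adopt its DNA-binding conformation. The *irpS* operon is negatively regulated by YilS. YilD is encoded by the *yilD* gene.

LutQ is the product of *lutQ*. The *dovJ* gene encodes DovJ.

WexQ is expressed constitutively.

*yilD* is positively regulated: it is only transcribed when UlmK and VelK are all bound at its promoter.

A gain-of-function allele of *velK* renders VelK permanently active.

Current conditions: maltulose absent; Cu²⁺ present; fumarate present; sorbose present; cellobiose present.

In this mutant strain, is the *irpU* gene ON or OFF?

ON

Cu²⁺ is present, so DovL is active.
WexQ is produced constitutively and is active.
No repressor is bound and WexQ is active, so *lutQ* is transcribed.
So LutQ is produced and active.
Maltulose is absent, so PexN is inactive.
Cellobiose is present, so UlmK is inactive.
VelK is constitutively active in this strain.
Required activator UlmK is absent, so *yilD* is not transcribed.
So YilD is not produced.
With no repressor bound, *dovJ* is transcribed.
So DovJ is produced and active.
No repressor is bound and DovL and LutQ and DovJ are active, so *irpU* is transcribed.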